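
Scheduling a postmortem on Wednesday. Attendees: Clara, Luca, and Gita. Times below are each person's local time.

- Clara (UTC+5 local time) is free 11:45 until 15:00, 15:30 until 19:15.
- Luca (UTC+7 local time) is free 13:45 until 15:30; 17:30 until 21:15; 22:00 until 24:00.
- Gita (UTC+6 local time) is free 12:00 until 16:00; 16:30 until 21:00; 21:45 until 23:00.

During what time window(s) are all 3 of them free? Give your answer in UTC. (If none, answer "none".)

Clara in UTC: 06:45-10:00, 10:30-14:15 (subtract 5h to convert from UTC+5).
Luca in UTC: 06:45-08:30, 10:30-14:15, 15:00-17:00 (subtract 7h to convert from UTC+7).
Gita in UTC: 06:00-10:00, 10:30-15:00, 15:45-17:00 (subtract 6h to convert from UTC+6).
Clara ∩ Luca: 06:45-08:30, 10:30-14:15.
Clara ∩ Luca ∩ Gita: 06:45-08:30, 10:30-14:15.
So the common availability across everyone is 06:45-08:30, 10:30-14:15.

06:45-08:30, 10:30-14:15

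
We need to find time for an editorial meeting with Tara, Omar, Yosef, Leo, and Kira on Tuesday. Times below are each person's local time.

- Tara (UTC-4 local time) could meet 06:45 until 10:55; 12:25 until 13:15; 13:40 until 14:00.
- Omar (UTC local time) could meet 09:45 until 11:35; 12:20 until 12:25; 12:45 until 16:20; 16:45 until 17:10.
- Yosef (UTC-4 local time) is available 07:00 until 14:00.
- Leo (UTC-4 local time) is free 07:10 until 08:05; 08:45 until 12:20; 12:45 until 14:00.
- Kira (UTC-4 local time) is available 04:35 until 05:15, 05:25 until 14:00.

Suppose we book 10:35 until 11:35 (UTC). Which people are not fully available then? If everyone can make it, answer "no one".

Tara in UTC: 10:45-14:55, 16:25-17:15, 17:40-18:00 (add 4h to convert from UTC-4).
Omar in UTC: 09:45-11:35, 12:20-12:25, 12:45-16:20, 16:45-17:10.
Yosef in UTC: 11:00-18:00 (add 4h to convert from UTC-4).
Leo in UTC: 11:10-12:05, 12:45-16:20, 16:45-18:00 (add 4h to convert from UTC-4).
Kira in UTC: 08:35-09:15, 09:25-18:00 (add 4h to convert from UTC-4).
Tara: not fully free for 10:35-11:35. Omar: free for 10:35-11:35. Yosef: not fully free for 10:35-11:35. Leo: not fully free for 10:35-11:35. Kira: free for 10:35-11:35.

Leo, Tara, Yosef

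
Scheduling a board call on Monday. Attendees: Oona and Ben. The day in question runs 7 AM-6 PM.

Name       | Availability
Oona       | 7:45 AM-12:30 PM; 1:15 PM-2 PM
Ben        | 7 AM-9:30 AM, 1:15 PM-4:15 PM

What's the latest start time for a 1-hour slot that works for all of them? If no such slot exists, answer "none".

08:30

Oona ∩ Ben: 07:45-09:30, 13:15-14:00.
The last common window of at least 60 minutes is 07:45-09:30; a 60-minute meeting can start as late as 08:30 and still end by 09:30.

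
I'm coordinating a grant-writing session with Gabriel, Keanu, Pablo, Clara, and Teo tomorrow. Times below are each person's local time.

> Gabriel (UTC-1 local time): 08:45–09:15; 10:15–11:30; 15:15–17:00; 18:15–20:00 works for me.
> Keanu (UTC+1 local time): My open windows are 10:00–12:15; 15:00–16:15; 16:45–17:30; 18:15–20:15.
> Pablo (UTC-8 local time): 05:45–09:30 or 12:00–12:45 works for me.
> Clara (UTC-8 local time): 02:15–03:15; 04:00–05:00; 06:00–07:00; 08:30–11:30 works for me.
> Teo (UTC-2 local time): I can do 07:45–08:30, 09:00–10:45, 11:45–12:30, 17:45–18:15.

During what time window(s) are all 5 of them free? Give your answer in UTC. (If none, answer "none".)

Gabriel in UTC: 09:45-10:15, 11:15-12:30, 16:15-18:00, 19:15-21:00 (add 1h to convert from UTC-1).
Keanu in UTC: 09:00-11:15, 14:00-15:15, 15:45-16:30, 17:15-19:15 (subtract 1h to convert from UTC+1).
Pablo in UTC: 13:45-17:30, 20:00-20:45 (add 8h to convert from UTC-8).
Clara in UTC: 10:15-11:15, 12:00-13:00, 14:00-15:00, 16:30-19:30 (add 8h to convert from UTC-8).
Teo in UTC: 09:45-10:30, 11:00-12:45, 13:45-14:30, 19:45-20:15 (add 2h to convert from UTC-2).
Gabriel ∩ Keanu: 09:45-10:15, 16:15-16:30, 17:15-18:00.
Gabriel ∩ Keanu ∩ Pablo: 16:15-16:30, 17:15-17:30.
Gabriel ∩ Keanu ∩ Pablo ∩ Clara: 17:15-17:30.
Gabriel ∩ Keanu ∩ Pablo ∩ Clara ∩ Teo: ∅.
There is no time when everyone is free.

none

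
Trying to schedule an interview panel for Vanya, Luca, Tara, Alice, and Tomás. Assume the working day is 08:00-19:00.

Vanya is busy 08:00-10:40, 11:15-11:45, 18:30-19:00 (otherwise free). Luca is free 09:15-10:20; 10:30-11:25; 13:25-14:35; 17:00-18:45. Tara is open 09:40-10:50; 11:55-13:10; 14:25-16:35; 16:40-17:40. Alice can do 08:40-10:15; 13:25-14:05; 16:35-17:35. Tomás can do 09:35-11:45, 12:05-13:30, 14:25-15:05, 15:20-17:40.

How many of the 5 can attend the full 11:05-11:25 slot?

Vanya free: 10:40-11:15, 11:45-18:30 (invert busy blocks within the working day).
Luca free: 09:15-10:20, 10:30-11:25, 13:25-14:35, 17:00-18:45.
Tara free: 09:40-10:50, 11:55-13:10, 14:25-16:35, 16:40-17:40.
Alice free: 08:40-10:15, 13:25-14:05, 16:35-17:35.
Tomás free: 09:35-11:45, 12:05-13:30, 14:25-15:05, 15:20-17:40.
Luca and Tomás can make the full 11:05-11:25 slot — that's 2.

2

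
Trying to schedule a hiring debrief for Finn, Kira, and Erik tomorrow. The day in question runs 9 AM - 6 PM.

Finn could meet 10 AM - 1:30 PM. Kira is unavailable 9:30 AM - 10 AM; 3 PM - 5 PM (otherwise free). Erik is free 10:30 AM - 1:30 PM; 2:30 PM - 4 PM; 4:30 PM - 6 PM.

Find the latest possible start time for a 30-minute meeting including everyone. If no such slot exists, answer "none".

13:00

Finn free: 10:00-13:30.
Kira free: 09:00-09:30, 10:00-15:00, 17:00-18:00 (invert busy blocks within the working day).
Erik free: 10:30-13:30, 14:30-16:00, 16:30-18:00.
Finn ∩ Kira: 10:00-13:30.
Finn ∩ Kira ∩ Erik: 10:30-13:30.
The last common window of at least 30 minutes is 10:30-13:30; a 30-minute meeting can start as late as 13:00 and still end by 13:30.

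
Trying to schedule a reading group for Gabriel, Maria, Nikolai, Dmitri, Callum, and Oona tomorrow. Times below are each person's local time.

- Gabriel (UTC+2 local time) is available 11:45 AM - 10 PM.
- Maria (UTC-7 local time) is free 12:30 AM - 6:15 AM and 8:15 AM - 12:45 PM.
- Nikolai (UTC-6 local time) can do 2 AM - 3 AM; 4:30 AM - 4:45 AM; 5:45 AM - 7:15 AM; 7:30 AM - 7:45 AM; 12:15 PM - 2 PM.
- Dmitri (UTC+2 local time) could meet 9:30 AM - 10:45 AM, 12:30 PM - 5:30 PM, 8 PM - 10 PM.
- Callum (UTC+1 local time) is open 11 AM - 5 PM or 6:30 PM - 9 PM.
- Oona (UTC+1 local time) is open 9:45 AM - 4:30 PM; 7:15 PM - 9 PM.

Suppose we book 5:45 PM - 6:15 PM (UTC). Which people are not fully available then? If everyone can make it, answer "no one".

Gabriel in UTC: 09:45-20:00 (subtract 2h to convert from UTC+2).
Maria in UTC: 07:30-13:15, 15:15-19:45 (add 7h to convert from UTC-7).
Nikolai in UTC: 08:00-09:00, 10:30-10:45, 11:45-13:15, 13:30-13:45, 18:15-20:00 (add 6h to convert from UTC-6).
Dmitri in UTC: 07:30-08:45, 10:30-15:30, 18:00-20:00 (subtract 2h to convert from UTC+2).
Callum in UTC: 10:00-16:00, 17:30-20:00 (subtract 1h to convert from UTC+1).
Oona in UTC: 08:45-15:30, 18:15-20:00 (subtract 1h to convert from UTC+1).
Gabriel: free for 17:45-18:15. Maria: free for 17:45-18:15. Nikolai: not fully free for 17:45-18:15. Dmitri: not fully free for 17:45-18:15. Callum: free for 17:45-18:15. Oona: not fully free for 17:45-18:15.

Dmitri, Nikolai, Oona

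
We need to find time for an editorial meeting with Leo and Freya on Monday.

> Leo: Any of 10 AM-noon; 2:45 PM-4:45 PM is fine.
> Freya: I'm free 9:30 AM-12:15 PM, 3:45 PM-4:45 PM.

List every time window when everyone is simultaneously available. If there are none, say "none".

Leo ∩ Freya: 10:00-12:00, 15:45-16:45.

10:00-12:00, 15:45-16:45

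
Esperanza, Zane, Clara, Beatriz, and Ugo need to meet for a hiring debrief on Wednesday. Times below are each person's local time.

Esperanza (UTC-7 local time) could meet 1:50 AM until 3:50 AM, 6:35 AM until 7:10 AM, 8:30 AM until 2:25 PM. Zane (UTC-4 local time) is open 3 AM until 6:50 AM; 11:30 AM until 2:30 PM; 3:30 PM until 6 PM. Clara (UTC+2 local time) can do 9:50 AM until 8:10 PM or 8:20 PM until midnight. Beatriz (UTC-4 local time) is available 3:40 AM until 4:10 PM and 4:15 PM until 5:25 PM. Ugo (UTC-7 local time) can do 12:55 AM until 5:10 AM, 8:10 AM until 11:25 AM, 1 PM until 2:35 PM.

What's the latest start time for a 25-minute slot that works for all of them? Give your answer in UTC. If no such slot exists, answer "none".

21:00

Esperanza in UTC: 08:50-10:50, 13:35-14:10, 15:30-21:25 (add 7h to convert from UTC-7).
Zane in UTC: 07:00-10:50, 15:30-18:30, 19:30-22:00 (add 4h to convert from UTC-4).
Clara in UTC: 07:50-18:10, 18:20-22:00 (subtract 2h to convert from UTC+2).
Beatriz in UTC: 07:40-20:10, 20:15-21:25 (add 4h to convert from UTC-4).
Ugo in UTC: 07:55-12:10, 15:10-18:25, 20:00-21:35 (add 7h to convert from UTC-7).
Esperanza ∩ Zane: 08:50-10:50, 15:30-18:30, 19:30-21:25.
Esperanza ∩ Zane ∩ Clara: 08:50-10:50, 15:30-18:10, 18:20-18:30, 19:30-21:25.
Esperanza ∩ Zane ∩ Clara ∩ Beatriz: 08:50-10:50, 15:30-18:10, 18:20-18:30, 19:30-20:10, 20:15-21:25.
Esperanza ∩ Zane ∩ Clara ∩ Beatriz ∩ Ugo: 08:50-10:50, 15:30-18:10, 18:20-18:25, 20:00-20:10, 20:15-21:25.
The last common window of at least 25 minutes is 20:15-21:25; a 25-minute meeting can start as late as 21:00 and still end by 21:25.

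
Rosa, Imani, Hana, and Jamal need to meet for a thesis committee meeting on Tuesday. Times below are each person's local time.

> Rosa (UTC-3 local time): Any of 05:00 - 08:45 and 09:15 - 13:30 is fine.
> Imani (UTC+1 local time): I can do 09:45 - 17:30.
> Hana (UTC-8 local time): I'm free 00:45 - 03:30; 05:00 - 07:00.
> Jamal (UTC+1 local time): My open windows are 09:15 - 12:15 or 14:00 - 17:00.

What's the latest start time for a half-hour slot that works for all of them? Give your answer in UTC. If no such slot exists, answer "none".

14:30

Rosa in UTC: 08:00-11:45, 12:15-16:30 (add 3h to convert from UTC-3).
Imani in UTC: 08:45-16:30 (subtract 1h to convert from UTC+1).
Hana in UTC: 08:45-11:30, 13:00-15:00 (add 8h to convert from UTC-8).
Jamal in UTC: 08:15-11:15, 13:00-16:00 (subtract 1h to convert from UTC+1).
Rosa ∩ Imani: 08:45-11:45, 12:15-16:30.
Rosa ∩ Imani ∩ Hana: 08:45-11:30, 13:00-15:00.
Rosa ∩ Imani ∩ Hana ∩ Jamal: 08:45-11:15, 13:00-15:00.
Those are the intersection windows.
The last common window of at least 30 minutes is 13:00-15:00; a 30-minute meeting can start as late as 14:30 and still end by 15:00.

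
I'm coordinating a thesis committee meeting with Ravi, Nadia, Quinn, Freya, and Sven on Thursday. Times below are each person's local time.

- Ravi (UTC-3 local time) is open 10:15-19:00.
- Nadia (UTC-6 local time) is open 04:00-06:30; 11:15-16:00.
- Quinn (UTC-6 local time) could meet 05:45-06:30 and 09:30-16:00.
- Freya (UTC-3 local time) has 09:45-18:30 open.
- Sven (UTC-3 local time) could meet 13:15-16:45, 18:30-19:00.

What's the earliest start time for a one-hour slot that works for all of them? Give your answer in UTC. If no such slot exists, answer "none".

Ravi in UTC: 13:15-22:00 (add 3h to convert from UTC-3).
Nadia in UTC: 10:00-12:30, 17:15-22:00 (add 6h to convert from UTC-6).
Quinn in UTC: 11:45-12:30, 15:30-22:00 (add 6h to convert from UTC-6).
Freya in UTC: 12:45-21:30 (add 3h to convert from UTC-3).
Sven in UTC: 16:15-19:45, 21:30-22:00 (add 3h to convert from UTC-3).
Ravi ∩ Nadia: 17:15-22:00.
Ravi ∩ Nadia ∩ Quinn: 17:15-22:00.
Ravi ∩ Nadia ∩ Quinn ∩ Freya: 17:15-21:30.
Ravi ∩ Nadia ∩ Quinn ∩ Freya ∩ Sven: 17:15-19:45.
The first common window of at least 60 minutes is 17:15-19:45, so the earliest start is 17:15.

17:15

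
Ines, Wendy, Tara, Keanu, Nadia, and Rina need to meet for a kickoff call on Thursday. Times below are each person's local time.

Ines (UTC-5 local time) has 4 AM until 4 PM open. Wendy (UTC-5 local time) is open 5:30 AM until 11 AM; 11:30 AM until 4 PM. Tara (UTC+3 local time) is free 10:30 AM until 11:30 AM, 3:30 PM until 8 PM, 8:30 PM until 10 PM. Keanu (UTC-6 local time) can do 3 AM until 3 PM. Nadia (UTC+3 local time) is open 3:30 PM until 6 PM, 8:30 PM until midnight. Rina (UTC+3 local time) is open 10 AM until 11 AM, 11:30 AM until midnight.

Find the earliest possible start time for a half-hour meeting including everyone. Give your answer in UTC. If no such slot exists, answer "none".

12:30

Ines in UTC: 09:00-21:00 (add 5h to convert from UTC-5).
Wendy in UTC: 10:30-16:00, 16:30-21:00 (add 5h to convert from UTC-5).
Tara in UTC: 07:30-08:30, 12:30-17:00, 17:30-19:00 (subtract 3h to convert from UTC+3).
Keanu in UTC: 09:00-21:00 (add 6h to convert from UTC-6).
Nadia in UTC: 12:30-15:00, 17:30-21:00 (subtract 3h to convert from UTC+3).
Rina in UTC: 07:00-08:00, 08:30-21:00 (subtract 3h to convert from UTC+3).
Ines ∩ Wendy: 10:30-16:00, 16:30-21:00.
Ines ∩ Wendy ∩ Tara: 12:30-16:00, 16:30-17:00, 17:30-19:00.
Ines ∩ Wendy ∩ Tara ∩ Keanu: 12:30-16:00, 16:30-17:00, 17:30-19:00.
Ines ∩ Wendy ∩ Tara ∩ Keanu ∩ Nadia: 12:30-15:00, 17:30-19:00.
Ines ∩ Wendy ∩ Tara ∩ Keanu ∩ Nadia ∩ Rina: 12:30-15:00, 17:30-19:00.
So the common availability across everyone is 12:30-15:00, 17:30-19:00.
The first common window of at least 30 minutes is 12:30-15:00, so the earliest start is 12:30.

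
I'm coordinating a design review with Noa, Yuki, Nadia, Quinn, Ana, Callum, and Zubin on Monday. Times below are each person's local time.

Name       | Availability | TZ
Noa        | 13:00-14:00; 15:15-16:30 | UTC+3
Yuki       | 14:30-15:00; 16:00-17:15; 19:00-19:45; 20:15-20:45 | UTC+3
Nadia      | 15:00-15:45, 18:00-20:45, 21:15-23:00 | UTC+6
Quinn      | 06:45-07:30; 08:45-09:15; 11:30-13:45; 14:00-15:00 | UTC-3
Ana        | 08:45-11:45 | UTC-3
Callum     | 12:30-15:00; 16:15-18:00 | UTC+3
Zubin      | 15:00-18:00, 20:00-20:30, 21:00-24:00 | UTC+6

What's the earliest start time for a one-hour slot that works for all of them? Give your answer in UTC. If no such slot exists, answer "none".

Noa in UTC: 10:00-11:00, 12:15-13:30 (subtract 3h to convert from UTC+3).
Yuki in UTC: 11:30-12:00, 13:00-14:15, 16:00-16:45, 17:15-17:45 (subtract 3h to convert from UTC+3).
Nadia in UTC: 09:00-09:45, 12:00-14:45, 15:15-17:00 (subtract 6h to convert from UTC+6).
Quinn in UTC: 09:45-10:30, 11:45-12:15, 14:30-16:45, 17:00-18:00 (add 3h to convert from UTC-3).
Ana in UTC: 11:45-14:45 (add 3h to convert from UTC-3).
Callum in UTC: 09:30-12:00, 13:15-15:00 (subtract 3h to convert from UTC+3).
Zubin in UTC: 09:00-12:00, 14:00-14:30, 15:00-18:00 (subtract 6h to convert from UTC+6).
Noa ∩ Yuki: 13:00-13:30.
Noa ∩ Yuki ∩ Nadia: 13:00-13:30.
Noa ∩ Yuki ∩ Nadia ∩ Quinn: ∅.
Noa ∩ Yuki ∩ Nadia ∩ Quinn ∩ Ana: ∅.
Noa ∩ Yuki ∩ Nadia ∩ Quinn ∩ Ana ∩ Callum: ∅.
Noa ∩ Yuki ∩ Nadia ∩ Quinn ∩ Ana ∩ Callum ∩ Zubin: ∅.
There is no time when everyone is free.
No common window is at least 60 minutes long.

none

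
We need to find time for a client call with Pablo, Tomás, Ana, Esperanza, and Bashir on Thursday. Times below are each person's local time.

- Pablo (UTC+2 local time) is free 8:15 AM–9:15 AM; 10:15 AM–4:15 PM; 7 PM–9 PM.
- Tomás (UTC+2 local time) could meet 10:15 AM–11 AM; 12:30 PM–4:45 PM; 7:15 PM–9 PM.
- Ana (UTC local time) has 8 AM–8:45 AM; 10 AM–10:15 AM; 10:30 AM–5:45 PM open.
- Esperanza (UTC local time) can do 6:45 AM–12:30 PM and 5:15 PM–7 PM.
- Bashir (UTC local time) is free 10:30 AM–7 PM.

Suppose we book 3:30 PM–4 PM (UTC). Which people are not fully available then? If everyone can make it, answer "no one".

Esperanza, Pablo, Tomás

Pablo in UTC: 06:15-07:15, 08:15-14:15, 17:00-19:00 (subtract 2h to convert from UTC+2).
Tomás in UTC: 08:15-09:00, 10:30-14:45, 17:15-19:00 (subtract 2h to convert from UTC+2).
Ana in UTC: 08:00-08:45, 10:00-10:15, 10:30-17:45.
Esperanza in UTC: 06:45-12:30, 17:15-19:00.
Bashir in UTC: 10:30-19:00.
Pablo: not fully free for 15:30-16:00. Tomás: not fully free for 15:30-16:00. Ana: free for 15:30-16:00. Esperanza: not fully free for 15:30-16:00. Bashir: free for 15:30-16:00.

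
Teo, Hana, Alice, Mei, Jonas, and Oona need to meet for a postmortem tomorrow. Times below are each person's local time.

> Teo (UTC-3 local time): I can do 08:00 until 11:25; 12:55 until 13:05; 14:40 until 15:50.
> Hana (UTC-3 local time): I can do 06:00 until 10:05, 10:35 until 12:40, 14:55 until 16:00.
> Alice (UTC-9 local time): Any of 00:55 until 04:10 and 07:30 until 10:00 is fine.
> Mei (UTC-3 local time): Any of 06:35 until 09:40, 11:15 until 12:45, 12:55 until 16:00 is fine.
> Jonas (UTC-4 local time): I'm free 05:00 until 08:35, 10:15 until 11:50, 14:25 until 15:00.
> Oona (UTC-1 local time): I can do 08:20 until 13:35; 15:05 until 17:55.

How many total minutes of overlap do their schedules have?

120

Teo in UTC: 11:00-14:25, 15:55-16:05, 17:40-18:50 (add 3h to convert from UTC-3).
Hana in UTC: 09:00-13:05, 13:35-15:40, 17:55-19:00 (add 3h to convert from UTC-3).
Alice in UTC: 09:55-13:10, 16:30-19:00 (add 9h to convert from UTC-9).
Mei in UTC: 09:35-12:40, 14:15-15:45, 15:55-19:00 (add 3h to convert from UTC-3).
Jonas in UTC: 09:00-12:35, 14:15-15:50, 18:25-19:00 (add 4h to convert from UTC-4).
Oona in UTC: 09:20-14:35, 16:05-18:55 (add 1h to convert from UTC-1).
Teo ∩ Hana: 11:00-13:05, 13:35-14:25, 17:55-18:50.
Teo ∩ Hana ∩ Alice: 11:00-13:05, 17:55-18:50.
Teo ∩ Hana ∩ Alice ∩ Mei: 11:00-12:40, 17:55-18:50.
Teo ∩ Hana ∩ Alice ∩ Mei ∩ Jonas: 11:00-12:35, 18:25-18:50.
Teo ∩ Hana ∩ Alice ∩ Mei ∩ Jonas ∩ Oona: 11:00-12:35, 18:25-18:50.
Summing the common windows: 95 + 25 = 120 minutes.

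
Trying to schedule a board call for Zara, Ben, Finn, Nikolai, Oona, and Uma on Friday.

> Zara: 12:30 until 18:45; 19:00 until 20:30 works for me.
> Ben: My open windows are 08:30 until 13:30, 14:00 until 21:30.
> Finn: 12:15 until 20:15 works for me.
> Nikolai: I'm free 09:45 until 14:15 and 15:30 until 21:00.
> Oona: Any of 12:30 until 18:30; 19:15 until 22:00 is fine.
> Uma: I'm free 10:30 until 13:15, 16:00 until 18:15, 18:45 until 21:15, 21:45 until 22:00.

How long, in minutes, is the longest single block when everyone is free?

135

Zara ∩ Ben: 12:30-13:30, 14:00-18:45, 19:00-20:30.
Zara ∩ Ben ∩ Finn: 12:30-13:30, 14:00-18:45, 19:00-20:15.
Zara ∩ Ben ∩ Finn ∩ Nikolai: 12:30-13:30, 14:00-14:15, 15:30-18:45, 19:00-20:15.
Zara ∩ Ben ∩ Finn ∩ Nikolai ∩ Oona: 12:30-13:30, 14:00-14:15, 15:30-18:30, 19:15-20:15.
Zara ∩ Ben ∩ Finn ∩ Nikolai ∩ Oona ∩ Uma: 12:30-13:15, 16:00-18:15, 19:15-20:15.
The longest is 16:00-18:15 at 135 minutes.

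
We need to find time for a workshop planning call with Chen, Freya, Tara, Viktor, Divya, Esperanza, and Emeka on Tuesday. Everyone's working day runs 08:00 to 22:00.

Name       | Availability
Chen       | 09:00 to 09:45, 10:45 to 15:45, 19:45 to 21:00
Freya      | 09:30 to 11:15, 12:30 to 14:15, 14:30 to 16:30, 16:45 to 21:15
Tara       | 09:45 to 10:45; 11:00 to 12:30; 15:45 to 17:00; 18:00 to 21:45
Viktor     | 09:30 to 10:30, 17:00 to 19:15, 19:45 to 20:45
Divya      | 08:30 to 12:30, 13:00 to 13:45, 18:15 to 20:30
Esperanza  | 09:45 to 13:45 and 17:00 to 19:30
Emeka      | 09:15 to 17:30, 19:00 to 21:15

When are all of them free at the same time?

Chen ∩ Freya: 09:30-09:45, 10:45-11:15, 12:30-14:15, 14:30-15:45, 19:45-21:00.
Chen ∩ Freya ∩ Tara: 11:00-11:15, 19:45-21:00.
Chen ∩ Freya ∩ Tara ∩ Viktor: 19:45-20:45.
Chen ∩ Freya ∩ Tara ∩ Viktor ∩ Divya: 19:45-20:30.
Chen ∩ Freya ∩ Tara ∩ Viktor ∩ Divya ∩ Esperanza: ∅.
Chen ∩ Freya ∩ Tara ∩ Viktor ∩ Divya ∩ Esperanza ∩ Emeka: ∅.
There is no time when everyone is free.

none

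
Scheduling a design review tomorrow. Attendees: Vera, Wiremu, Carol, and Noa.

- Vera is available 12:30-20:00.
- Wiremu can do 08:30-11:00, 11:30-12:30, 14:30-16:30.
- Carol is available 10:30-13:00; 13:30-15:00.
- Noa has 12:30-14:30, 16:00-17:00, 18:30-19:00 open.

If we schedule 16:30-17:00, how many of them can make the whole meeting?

2

Vera and Noa can make the full 16:30-17:00 slot — that's 2.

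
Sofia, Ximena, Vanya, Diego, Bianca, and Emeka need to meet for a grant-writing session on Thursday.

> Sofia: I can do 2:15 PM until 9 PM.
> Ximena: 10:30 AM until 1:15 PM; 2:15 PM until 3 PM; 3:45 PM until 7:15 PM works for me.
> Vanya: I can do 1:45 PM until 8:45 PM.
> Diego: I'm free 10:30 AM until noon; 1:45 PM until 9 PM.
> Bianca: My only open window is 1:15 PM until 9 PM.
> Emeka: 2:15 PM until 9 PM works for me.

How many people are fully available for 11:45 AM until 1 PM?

Ximena can make the full 11:45-13:00 slot — that's 1.

1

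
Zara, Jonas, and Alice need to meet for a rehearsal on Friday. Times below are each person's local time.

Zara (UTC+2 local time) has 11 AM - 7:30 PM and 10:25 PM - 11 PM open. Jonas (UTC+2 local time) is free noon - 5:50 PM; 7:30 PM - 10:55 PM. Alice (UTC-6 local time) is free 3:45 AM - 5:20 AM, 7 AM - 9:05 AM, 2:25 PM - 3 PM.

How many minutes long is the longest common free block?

Zara in UTC: 09:00-17:30, 20:25-21:00 (subtract 2h to convert from UTC+2).
Jonas in UTC: 10:00-15:50, 17:30-20:55 (subtract 2h to convert from UTC+2).
Alice in UTC: 09:45-11:20, 13:00-15:05, 20:25-21:00 (add 6h to convert from UTC-6).
Zara ∩ Jonas: 10:00-15:50, 20:25-20:55.
Zara ∩ Jonas ∩ Alice: 10:00-11:20, 13:00-15:05, 20:25-20:55.
So the common availability across everyone is 10:00-11:20, 13:00-15:05, 20:25-20:55.
The longest is 13:00-15:05 at 125 minutes.

125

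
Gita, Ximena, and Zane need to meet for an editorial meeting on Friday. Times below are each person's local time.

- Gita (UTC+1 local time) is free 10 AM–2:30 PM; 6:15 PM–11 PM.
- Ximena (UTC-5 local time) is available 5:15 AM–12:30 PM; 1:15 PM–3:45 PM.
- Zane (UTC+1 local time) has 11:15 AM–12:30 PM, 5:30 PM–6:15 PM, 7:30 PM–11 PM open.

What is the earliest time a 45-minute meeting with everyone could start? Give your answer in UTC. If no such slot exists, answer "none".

Gita in UTC: 09:00-13:30, 17:15-22:00 (subtract 1h to convert from UTC+1).
Ximena in UTC: 10:15-17:30, 18:15-20:45 (add 5h to convert from UTC-5).
Zane in UTC: 10:15-11:30, 16:30-17:15, 18:30-22:00 (subtract 1h to convert from UTC+1).
Gita ∩ Ximena: 10:15-13:30, 17:15-17:30, 18:15-20:45.
Gita ∩ Ximena ∩ Zane: 10:15-11:30, 18:30-20:45.
The first common window of at least 45 minutes is 10:15-11:30, so the earliest start is 10:15.

10:15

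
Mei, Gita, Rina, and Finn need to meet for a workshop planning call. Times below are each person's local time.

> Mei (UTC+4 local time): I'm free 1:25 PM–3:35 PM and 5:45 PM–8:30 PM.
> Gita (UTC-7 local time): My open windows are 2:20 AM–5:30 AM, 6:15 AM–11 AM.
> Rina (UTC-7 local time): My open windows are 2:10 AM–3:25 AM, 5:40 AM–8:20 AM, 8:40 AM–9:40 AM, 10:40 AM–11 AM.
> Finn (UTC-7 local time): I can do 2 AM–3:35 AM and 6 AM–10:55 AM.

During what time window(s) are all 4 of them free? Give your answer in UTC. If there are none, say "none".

Mei in UTC: 09:25-11:35, 13:45-16:30 (subtract 4h to convert from UTC+4).
Gita in UTC: 09:20-12:30, 13:15-18:00 (add 7h to convert from UTC-7).
Rina in UTC: 09:10-10:25, 12:40-15:20, 15:40-16:40, 17:40-18:00 (add 7h to convert from UTC-7).
Finn in UTC: 09:00-10:35, 13:00-17:55 (add 7h to convert from UTC-7).
Mei ∩ Gita: 09:25-11:35, 13:45-16:30.
Mei ∩ Gita ∩ Rina: 09:25-10:25, 13:45-15:20, 15:40-16:30.
Mei ∩ Gita ∩ Rina ∩ Finn: 09:25-10:25, 13:45-15:20, 15:40-16:30.

09:25-10:25, 13:45-15:20, 15:40-16:30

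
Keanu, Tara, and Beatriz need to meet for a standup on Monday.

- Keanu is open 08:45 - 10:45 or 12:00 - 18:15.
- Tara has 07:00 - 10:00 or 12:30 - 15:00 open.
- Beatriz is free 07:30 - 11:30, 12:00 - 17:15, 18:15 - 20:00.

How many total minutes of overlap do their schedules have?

225

Keanu ∩ Tara: 08:45-10:00, 12:30-15:00.
Keanu ∩ Tara ∩ Beatriz: 08:45-10:00, 12:30-15:00.
Summing the common windows: 75 + 150 = 225 minutes.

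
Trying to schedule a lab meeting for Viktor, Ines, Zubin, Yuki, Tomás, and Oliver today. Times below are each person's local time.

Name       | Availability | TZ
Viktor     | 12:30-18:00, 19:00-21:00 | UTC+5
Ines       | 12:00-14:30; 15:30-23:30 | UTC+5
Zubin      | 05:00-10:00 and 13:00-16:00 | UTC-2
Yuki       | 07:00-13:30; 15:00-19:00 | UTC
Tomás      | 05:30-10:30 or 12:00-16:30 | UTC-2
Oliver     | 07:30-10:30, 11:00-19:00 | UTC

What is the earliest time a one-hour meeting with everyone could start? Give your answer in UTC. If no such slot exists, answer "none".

07:30

Viktor in UTC: 07:30-13:00, 14:00-16:00 (subtract 5h to convert from UTC+5).
Ines in UTC: 07:00-09:30, 10:30-18:30 (subtract 5h to convert from UTC+5).
Zubin in UTC: 07:00-12:00, 15:00-18:00 (add 2h to convert from UTC-2).
Yuki in UTC: 07:00-13:30, 15:00-19:00.
Tomás in UTC: 07:30-12:30, 14:00-18:30 (add 2h to convert from UTC-2).
Oliver in UTC: 07:30-10:30, 11:00-19:00.
Viktor ∩ Ines: 07:30-09:30, 10:30-13:00, 14:00-16:00.
Viktor ∩ Ines ∩ Zubin: 07:30-09:30, 10:30-12:00, 15:00-16:00.
Viktor ∩ Ines ∩ Zubin ∩ Yuki: 07:30-09:30, 10:30-12:00, 15:00-16:00.
Viktor ∩ Ines ∩ Zubin ∩ Yuki ∩ Tomás: 07:30-09:30, 10:30-12:00, 15:00-16:00.
Viktor ∩ Ines ∩ Zubin ∩ Yuki ∩ Tomás ∩ Oliver: 07:30-09:30, 11:00-12:00, 15:00-16:00.
Those are the intersection windows.
The first common window of at least 60 minutes is 07:30-09:30, so the earliest start is 07:30.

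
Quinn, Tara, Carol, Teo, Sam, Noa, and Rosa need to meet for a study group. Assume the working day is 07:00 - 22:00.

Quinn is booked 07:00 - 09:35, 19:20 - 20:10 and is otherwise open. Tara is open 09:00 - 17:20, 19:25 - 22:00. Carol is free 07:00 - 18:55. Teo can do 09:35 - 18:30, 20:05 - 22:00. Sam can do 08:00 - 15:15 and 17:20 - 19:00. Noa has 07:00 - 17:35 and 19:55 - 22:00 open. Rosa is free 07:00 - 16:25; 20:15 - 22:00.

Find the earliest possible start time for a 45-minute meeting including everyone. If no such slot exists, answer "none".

Quinn free: 09:35-19:20, 20:10-22:00 (invert busy blocks within the working day).
Tara free: 09:00-17:20, 19:25-22:00.
Carol free: 07:00-18:55.
Teo free: 09:35-18:30, 20:05-22:00.
Sam free: 08:00-15:15, 17:20-19:00.
Noa free: 07:00-17:35, 19:55-22:00.
Rosa free: 07:00-16:25, 20:15-22:00.
Quinn ∩ Tara: 09:35-17:20, 20:10-22:00.
Quinn ∩ Tara ∩ Carol: 09:35-17:20.
Quinn ∩ Tara ∩ Carol ∩ Teo: 09:35-17:20.
Quinn ∩ Tara ∩ Carol ∩ Teo ∩ Sam: 09:35-15:15.
Quinn ∩ Tara ∩ Carol ∩ Teo ∩ Sam ∩ Noa: 09:35-15:15.
Quinn ∩ Tara ∩ Carol ∩ Teo ∩ Sam ∩ Noa ∩ Rosa: 09:35-15:15.
The first common window of at least 45 minutes is 09:35-15:15, so the earliest start is 09:35.

09:35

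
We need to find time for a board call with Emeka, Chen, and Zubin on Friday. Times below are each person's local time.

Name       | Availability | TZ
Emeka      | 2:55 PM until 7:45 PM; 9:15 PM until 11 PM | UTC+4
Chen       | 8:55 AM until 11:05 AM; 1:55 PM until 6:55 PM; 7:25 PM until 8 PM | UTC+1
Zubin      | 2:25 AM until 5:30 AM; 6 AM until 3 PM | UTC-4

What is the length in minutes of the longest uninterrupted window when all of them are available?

Emeka in UTC: 10:55-15:45, 17:15-19:00 (subtract 4h to convert from UTC+4).
Chen in UTC: 07:55-10:05, 12:55-17:55, 18:25-19:00 (subtract 1h to convert from UTC+1).
Zubin in UTC: 06:25-09:30, 10:00-19:00 (add 4h to convert from UTC-4).
Emeka ∩ Chen: 12:55-15:45, 17:15-17:55, 18:25-19:00.
Emeka ∩ Chen ∩ Zubin: 12:55-15:45, 17:15-17:55, 18:25-19:00.
The longest is 12:55-15:45 at 170 minutes.

170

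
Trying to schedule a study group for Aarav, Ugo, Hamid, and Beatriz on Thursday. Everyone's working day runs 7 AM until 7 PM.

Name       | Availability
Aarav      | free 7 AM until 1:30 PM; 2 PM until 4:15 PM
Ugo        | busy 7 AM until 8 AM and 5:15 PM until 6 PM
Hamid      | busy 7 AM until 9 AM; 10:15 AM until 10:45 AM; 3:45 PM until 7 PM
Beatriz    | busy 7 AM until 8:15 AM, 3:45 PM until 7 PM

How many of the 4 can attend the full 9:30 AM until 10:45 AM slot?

3

Aarav free: 07:00-13:30, 14:00-16:15.
Ugo free: 08:00-17:15, 18:00-19:00 (invert busy blocks within the working day).
Hamid free: 09:00-10:15, 10:45-15:45 (invert busy blocks within the working day).
Beatriz free: 08:15-15:45 (invert busy blocks within the working day).
Aarav, Ugo, and Beatriz can make the full 09:30-10:45 slot — that's 3.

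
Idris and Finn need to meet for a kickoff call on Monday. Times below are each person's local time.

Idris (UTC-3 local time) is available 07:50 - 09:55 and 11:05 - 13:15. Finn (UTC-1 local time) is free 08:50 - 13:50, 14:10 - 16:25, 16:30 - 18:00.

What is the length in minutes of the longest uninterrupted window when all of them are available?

Idris in UTC: 10:50-12:55, 14:05-16:15 (add 3h to convert from UTC-3).
Finn in UTC: 09:50-14:50, 15:10-17:25, 17:30-19:00 (add 1h to convert from UTC-1).
Idris ∩ Finn: 10:50-12:55, 14:05-14:50, 15:10-16:15.
The longest is 10:50-12:55 at 125 minutes.

125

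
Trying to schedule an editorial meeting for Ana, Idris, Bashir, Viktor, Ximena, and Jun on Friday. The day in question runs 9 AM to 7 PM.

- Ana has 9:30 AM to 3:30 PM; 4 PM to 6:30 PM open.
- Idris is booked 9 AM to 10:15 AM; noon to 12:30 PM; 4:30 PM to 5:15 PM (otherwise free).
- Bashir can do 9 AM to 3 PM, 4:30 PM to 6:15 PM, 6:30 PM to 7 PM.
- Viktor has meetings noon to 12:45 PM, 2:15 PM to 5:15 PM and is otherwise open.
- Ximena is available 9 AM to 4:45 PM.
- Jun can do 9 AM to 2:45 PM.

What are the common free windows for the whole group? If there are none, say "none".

10:15-12:00, 12:45-14:15

Ana free: 09:30-15:30, 16:00-18:30.
Idris free: 10:15-12:00, 12:30-16:30, 17:15-19:00 (invert busy blocks within the working day).
Bashir free: 09:00-15:00, 16:30-18:15, 18:30-19:00.
Viktor free: 09:00-12:00, 12:45-14:15, 17:15-19:00 (invert busy blocks within the working day).
Ximena free: 09:00-16:45.
Jun free: 09:00-14:45.
Ana ∩ Idris: 10:15-12:00, 12:30-15:30, 16:00-16:30, 17:15-18:30.
Ana ∩ Idris ∩ Bashir: 10:15-12:00, 12:30-15:00, 17:15-18:15.
Ana ∩ Idris ∩ Bashir ∩ Viktor: 10:15-12:00, 12:45-14:15, 17:15-18:15.
Ana ∩ Idris ∩ Bashir ∩ Viktor ∩ Ximena: 10:15-12:00, 12:45-14:15.
Ana ∩ Idris ∩ Bashir ∩ Viktor ∩ Ximena ∩ Jun: 10:15-12:00, 12:45-14:15.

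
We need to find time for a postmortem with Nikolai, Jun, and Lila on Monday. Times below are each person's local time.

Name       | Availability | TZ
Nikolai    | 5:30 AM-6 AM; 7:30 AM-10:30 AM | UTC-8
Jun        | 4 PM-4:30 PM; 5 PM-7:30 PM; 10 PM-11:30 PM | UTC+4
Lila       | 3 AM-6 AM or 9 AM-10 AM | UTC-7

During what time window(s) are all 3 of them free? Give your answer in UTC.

Nikolai in UTC: 13:30-14:00, 15:30-18:30 (add 8h to convert from UTC-8).
Jun in UTC: 12:00-12:30, 13:00-15:30, 18:00-19:30 (subtract 4h to convert from UTC+4).
Lila in UTC: 10:00-13:00, 16:00-17:00 (add 7h to convert from UTC-7).
Nikolai ∩ Jun: 13:30-14:00, 18:00-18:30.
Nikolai ∩ Jun ∩ Lila: ∅.
There is no time when everyone is free.

none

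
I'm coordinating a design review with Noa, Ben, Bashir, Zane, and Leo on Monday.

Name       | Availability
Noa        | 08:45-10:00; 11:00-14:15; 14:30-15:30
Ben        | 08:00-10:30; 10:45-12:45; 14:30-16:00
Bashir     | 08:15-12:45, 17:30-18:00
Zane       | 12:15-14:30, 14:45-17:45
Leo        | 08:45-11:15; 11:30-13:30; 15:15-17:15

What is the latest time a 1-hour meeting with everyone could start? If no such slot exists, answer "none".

none

Noa ∩ Ben: 08:45-10:00, 11:00-12:45, 14:30-15:30.
Noa ∩ Ben ∩ Bashir: 08:45-10:00, 11:00-12:45.
Noa ∩ Ben ∩ Bashir ∩ Zane: 12:15-12:45.
Noa ∩ Ben ∩ Bashir ∩ Zane ∩ Leo: 12:15-12:45.
Those are the intersection windows.
No common window is at least 60 minutes long.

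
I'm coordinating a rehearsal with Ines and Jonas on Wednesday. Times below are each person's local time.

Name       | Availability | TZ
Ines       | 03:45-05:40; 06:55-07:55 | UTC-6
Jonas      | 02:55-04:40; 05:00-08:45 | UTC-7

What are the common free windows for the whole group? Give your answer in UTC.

Ines in UTC: 09:45-11:40, 12:55-13:55 (add 6h to convert from UTC-6).
Jonas in UTC: 09:55-11:40, 12:00-15:45 (add 7h to convert from UTC-7).
Ines ∩ Jonas: 09:55-11:40, 12:55-13:55.

09:55-11:40, 12:55-13:55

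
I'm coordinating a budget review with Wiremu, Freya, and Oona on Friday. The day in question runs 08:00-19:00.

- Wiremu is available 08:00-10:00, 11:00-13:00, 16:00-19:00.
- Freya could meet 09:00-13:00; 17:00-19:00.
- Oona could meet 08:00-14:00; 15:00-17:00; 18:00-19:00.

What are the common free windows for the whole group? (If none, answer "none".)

09:00-10:00, 11:00-13:00, 18:00-19:00

Wiremu ∩ Freya: 09:00-10:00, 11:00-13:00, 17:00-19:00.
Wiremu ∩ Freya ∩ Oona: 09:00-10:00, 11:00-13:00, 18:00-19:00.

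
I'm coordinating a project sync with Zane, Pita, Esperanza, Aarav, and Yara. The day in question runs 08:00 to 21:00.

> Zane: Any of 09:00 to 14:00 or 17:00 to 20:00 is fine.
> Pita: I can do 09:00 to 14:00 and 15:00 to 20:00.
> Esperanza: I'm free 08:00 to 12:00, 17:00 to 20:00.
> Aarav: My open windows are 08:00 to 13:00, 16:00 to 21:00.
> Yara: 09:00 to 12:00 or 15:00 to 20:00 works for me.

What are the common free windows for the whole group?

09:00-12:00, 17:00-20:00

Zane ∩ Pita: 09:00-14:00, 17:00-20:00.
Zane ∩ Pita ∩ Esperanza: 09:00-12:00, 17:00-20:00.
Zane ∩ Pita ∩ Esperanza ∩ Aarav: 09:00-12:00, 17:00-20:00.
Zane ∩ Pita ∩ Esperanza ∩ Aarav ∩ Yara: 09:00-12:00, 17:00-20:00.
Those are the intersection windows.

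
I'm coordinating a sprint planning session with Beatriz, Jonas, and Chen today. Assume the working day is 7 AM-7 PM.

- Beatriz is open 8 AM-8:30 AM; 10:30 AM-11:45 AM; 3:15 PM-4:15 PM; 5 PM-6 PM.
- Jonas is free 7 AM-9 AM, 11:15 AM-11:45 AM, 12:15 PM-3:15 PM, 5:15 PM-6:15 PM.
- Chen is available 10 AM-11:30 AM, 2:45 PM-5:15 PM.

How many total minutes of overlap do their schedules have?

Beatriz ∩ Jonas: 08:00-08:30, 11:15-11:45, 17:15-18:00.
Beatriz ∩ Jonas ∩ Chen: 11:15-11:30.
Those are the intersection windows.
That's a single block of 15 minutes.

15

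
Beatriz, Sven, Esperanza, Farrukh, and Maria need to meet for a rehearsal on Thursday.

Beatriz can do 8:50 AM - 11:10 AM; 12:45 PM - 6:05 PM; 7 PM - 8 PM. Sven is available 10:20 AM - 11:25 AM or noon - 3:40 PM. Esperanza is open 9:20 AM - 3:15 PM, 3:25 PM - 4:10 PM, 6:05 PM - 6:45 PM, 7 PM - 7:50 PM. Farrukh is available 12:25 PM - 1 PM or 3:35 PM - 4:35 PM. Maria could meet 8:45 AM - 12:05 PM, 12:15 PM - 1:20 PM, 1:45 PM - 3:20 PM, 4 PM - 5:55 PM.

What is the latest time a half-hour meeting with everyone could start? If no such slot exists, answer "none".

Beatriz ∩ Sven: 10:20-11:10, 12:45-15:40.
Beatriz ∩ Sven ∩ Esperanza: 10:20-11:10, 12:45-15:15, 15:25-15:40.
Beatriz ∩ Sven ∩ Esperanza ∩ Farrukh: 12:45-13:00, 15:35-15:40.
Beatriz ∩ Sven ∩ Esperanza ∩ Farrukh ∩ Maria: 12:45-13:00.
Those are the intersection windows.
No common window is at least 30 minutes long.

none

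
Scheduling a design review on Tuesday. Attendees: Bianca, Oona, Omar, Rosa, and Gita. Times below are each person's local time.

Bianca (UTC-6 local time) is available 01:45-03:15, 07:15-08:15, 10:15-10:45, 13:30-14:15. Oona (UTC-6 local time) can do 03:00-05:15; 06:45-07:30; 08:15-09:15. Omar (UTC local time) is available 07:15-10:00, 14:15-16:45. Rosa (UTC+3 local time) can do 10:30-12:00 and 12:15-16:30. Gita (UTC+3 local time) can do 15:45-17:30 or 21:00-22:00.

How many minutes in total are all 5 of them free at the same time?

0

Bianca in UTC: 07:45-09:15, 13:15-14:15, 16:15-16:45, 19:30-20:15 (add 6h to convert from UTC-6).
Oona in UTC: 09:00-11:15, 12:45-13:30, 14:15-15:15 (add 6h to convert from UTC-6).
Omar in UTC: 07:15-10:00, 14:15-16:45.
Rosa in UTC: 07:30-09:00, 09:15-13:30 (subtract 3h to convert from UTC+3).
Gita in UTC: 12:45-14:30, 18:00-19:00 (subtract 3h to convert from UTC+3).
Bianca ∩ Oona: 09:00-09:15, 13:15-13:30.
Bianca ∩ Oona ∩ Omar: 09:00-09:15.
Bianca ∩ Oona ∩ Omar ∩ Rosa: ∅.
Bianca ∩ Oona ∩ Omar ∩ Rosa ∩ Gita: ∅.
There is no time when everyone is free.
There is no common window, so the total is 0 minutes.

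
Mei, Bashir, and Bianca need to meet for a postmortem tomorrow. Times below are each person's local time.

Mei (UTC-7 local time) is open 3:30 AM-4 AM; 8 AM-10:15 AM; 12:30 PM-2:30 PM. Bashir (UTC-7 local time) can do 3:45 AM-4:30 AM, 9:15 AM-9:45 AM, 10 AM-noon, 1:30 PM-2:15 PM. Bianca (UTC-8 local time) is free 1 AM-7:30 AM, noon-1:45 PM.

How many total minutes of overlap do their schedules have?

Mei in UTC: 10:30-11:00, 15:00-17:15, 19:30-21:30 (add 7h to convert from UTC-7).
Bashir in UTC: 10:45-11:30, 16:15-16:45, 17:00-19:00, 20:30-21:15 (add 7h to convert from UTC-7).
Bianca in UTC: 09:00-15:30, 20:00-21:45 (add 8h to convert from UTC-8).
Mei ∩ Bashir: 10:45-11:00, 16:15-16:45, 17:00-17:15, 20:30-21:15.
Mei ∩ Bashir ∩ Bianca: 10:45-11:00, 20:30-21:15.
Summing the common windows: 15 + 45 = 60 minutes.

60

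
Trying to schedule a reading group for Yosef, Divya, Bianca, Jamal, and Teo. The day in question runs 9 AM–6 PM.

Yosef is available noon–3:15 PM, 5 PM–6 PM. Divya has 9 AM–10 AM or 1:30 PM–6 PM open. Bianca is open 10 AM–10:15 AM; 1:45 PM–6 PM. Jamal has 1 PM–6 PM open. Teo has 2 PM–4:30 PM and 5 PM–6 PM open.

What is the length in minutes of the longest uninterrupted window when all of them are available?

Yosef ∩ Divya: 13:30-15:15, 17:00-18:00.
Yosef ∩ Divya ∩ Bianca: 13:45-15:15, 17:00-18:00.
Yosef ∩ Divya ∩ Bianca ∩ Jamal: 13:45-15:15, 17:00-18:00.
Yosef ∩ Divya ∩ Bianca ∩ Jamal ∩ Teo: 14:00-15:15, 17:00-18:00.
The longest is 14:00-15:15 at 75 minutes.

75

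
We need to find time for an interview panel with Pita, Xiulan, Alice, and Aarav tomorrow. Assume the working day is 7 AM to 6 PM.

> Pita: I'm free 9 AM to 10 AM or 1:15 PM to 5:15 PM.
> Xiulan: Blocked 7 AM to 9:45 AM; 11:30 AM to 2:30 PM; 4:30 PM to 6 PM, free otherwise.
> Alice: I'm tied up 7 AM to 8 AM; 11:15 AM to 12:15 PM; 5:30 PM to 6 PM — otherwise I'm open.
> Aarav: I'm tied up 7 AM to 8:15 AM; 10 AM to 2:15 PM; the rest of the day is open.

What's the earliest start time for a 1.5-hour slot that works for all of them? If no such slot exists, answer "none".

Pita free: 09:00-10:00, 13:15-17:15.
Xiulan free: 09:45-11:30, 14:30-16:30 (invert busy blocks within the working day).
Alice free: 08:00-11:15, 12:15-17:30 (invert busy blocks within the working day).
Aarav free: 08:15-10:00, 14:15-18:00 (invert busy blocks within the working day).
Pita ∩ Xiulan: 09:45-10:00, 14:30-16:30.
Pita ∩ Xiulan ∩ Alice: 09:45-10:00, 14:30-16:30.
Pita ∩ Xiulan ∩ Alice ∩ Aarav: 09:45-10:00, 14:30-16:30.
The first common window of at least 90 minutes is 14:30-16:30, so the earliest start is 14:30.

14:30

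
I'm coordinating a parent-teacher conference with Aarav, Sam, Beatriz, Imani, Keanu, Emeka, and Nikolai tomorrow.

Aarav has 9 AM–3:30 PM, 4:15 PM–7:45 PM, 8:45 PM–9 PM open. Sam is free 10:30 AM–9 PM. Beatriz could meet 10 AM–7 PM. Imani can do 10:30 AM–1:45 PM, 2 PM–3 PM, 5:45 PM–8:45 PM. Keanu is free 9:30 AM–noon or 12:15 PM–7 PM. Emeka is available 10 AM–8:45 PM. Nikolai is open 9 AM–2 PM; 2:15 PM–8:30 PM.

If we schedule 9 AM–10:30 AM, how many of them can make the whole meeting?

2

Aarav and Nikolai can make the full 09:00-10:30 slot — that's 2.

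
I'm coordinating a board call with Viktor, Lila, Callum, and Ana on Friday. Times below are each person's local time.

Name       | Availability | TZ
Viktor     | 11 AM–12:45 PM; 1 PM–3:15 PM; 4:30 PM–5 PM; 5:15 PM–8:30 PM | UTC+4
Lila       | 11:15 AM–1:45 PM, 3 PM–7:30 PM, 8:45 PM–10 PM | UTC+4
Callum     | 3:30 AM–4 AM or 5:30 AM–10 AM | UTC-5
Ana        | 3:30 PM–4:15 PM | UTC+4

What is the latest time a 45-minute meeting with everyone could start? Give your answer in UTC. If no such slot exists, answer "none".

Viktor in UTC: 07:00-08:45, 09:00-11:15, 12:30-13:00, 13:15-16:30 (subtract 4h to convert from UTC+4).
Lila in UTC: 07:15-09:45, 11:00-15:30, 16:45-18:00 (subtract 4h to convert from UTC+4).
Callum in UTC: 08:30-09:00, 10:30-15:00 (add 5h to convert from UTC-5).
Ana in UTC: 11:30-12:15 (subtract 4h to convert from UTC+4).
Viktor ∩ Lila: 07:15-08:45, 09:00-09:45, 11:00-11:15, 12:30-13:00, 13:15-15:30.
Viktor ∩ Lila ∩ Callum: 08:30-08:45, 11:00-11:15, 12:30-13:00, 13:15-15:00.
Viktor ∩ Lila ∩ Callum ∩ Ana: ∅.
There is no time when everyone is free.
No common window is at least 45 minutes long.

none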